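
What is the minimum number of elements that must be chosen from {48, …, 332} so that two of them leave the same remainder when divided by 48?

Group the integers by remainder mod 48; there are 48 residue classes, each nonempty in this range.
Choosing one from each class (48 integers) avoids any shared remainder.
One more choice must repeat a class, so two differ by a multiple of 48. Hence 48 + 1 = 49.

49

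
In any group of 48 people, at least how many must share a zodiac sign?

There are 12 zodiac signs, which serve as the pigeonholes.
If each of the 12 zodiac signs held at most 3, the total would be at most 12 × 3 = 36 < 48, a contradiction.
So at least one holds ⌈48/12⌉ = 4.

4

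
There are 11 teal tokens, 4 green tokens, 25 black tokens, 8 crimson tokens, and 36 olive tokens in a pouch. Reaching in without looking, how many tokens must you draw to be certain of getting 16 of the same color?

In the worst case we take at most 15 of each color, but all 11 teal, all 4 green, and all 8 crimson (fewer than 15), giving 11 + 4 + 15 + 8 + 15 = 53.
One more token then forces some color to 16, so 53 + 1 = 54.

54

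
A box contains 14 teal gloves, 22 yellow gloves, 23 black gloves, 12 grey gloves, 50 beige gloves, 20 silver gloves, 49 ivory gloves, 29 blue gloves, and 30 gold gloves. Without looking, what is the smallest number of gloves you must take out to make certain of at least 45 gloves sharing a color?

In the worst case we take at most 44 of each color, but all 14 teal, all 22 yellow, all 23 black, all 12 grey, all 20 silver, all 29 blue, and all 30 gold (fewer than 44), giving 14 + 22 + 23 + 12 + 44 + 20 + 44 + 29 + 30 = 238.
One more glove then forces some color to 45, so 238 + 1 = 239.

239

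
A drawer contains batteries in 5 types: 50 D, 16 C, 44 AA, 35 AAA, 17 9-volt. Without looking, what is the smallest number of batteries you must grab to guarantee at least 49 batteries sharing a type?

161

Treat the 5 types as pigeonholes.
In the worst case we take at most 48 of each type, but all 16 C, all 44 AA, all 35 AAA, and all 17 9-volt (fewer than 48), giving 48 + 16 + 44 + 35 + 17 = 160.
One more battery then forces some type to 49, so 160 + 1 = 161.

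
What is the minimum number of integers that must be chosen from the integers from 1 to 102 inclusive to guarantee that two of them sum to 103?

52

Partition {1, …, 102} into 51 pairs: {1,102}, {2,101}, …, {51,52}.
Choosing 51 integers — say the integers 1 through 51 — takes one from each pair and avoids the property.
Choosing 52 forces two into the same pair by pigeonhole, and those sum to 103. So 52.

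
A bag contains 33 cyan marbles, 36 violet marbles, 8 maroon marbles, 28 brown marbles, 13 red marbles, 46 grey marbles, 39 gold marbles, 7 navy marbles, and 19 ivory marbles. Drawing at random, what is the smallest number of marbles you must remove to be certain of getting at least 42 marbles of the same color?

Treat the 9 colors as pigeonholes.
In the worst case we take at most 41 of each color, but all 33 cyan, all 36 violet, all 8 maroon, all 28 brown, all 13 red, all 39 gold, all 7 navy, and all 19 ivory (fewer than 41), giving 33 + 36 + 8 + 28 + 13 + 41 + 39 + 7 + 19 = 224.
One more marble then forces some color to 42, so 224 + 1 = 225.

225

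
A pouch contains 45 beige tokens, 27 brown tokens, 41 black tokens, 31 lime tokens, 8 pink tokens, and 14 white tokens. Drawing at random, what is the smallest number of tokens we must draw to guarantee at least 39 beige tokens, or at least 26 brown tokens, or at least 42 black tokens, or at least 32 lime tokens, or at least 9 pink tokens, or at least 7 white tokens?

150

The worst case stops just short of every target: 38 beige, 25 brown, 41 black, 31 lime, 8 pink, 6 white — 38 + 25 + 41 + 31 + 8 + 6 = 149 tokens.
One more token must push some color to its target, so 149 + 1 = 150.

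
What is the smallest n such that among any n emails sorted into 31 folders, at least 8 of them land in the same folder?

There are 31 folders acting as pigeonholes.
With 31 × 7 = 217 emails we could place exactly 7 in each, with no class reaching 8.
One more forces some class to hold 8, so 217 + 1 = 218.

218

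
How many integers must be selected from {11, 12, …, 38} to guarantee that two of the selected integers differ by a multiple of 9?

Group the integers by remainder mod 9; there are 9 residue classes, each nonempty in this range.
Choosing one from each class (9 integers) avoids any shared remainder.
One more choice must repeat a class, so two differ by a multiple of 9. Hence 9 + 1 = 10.

10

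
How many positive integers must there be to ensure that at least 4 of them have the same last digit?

31

There are 10 possible last digits acting as pigeonholes.
With 10 × 3 = 30 positive integers we could place exactly 3 in each, with no class reaching 4.
One more forces some class to hold 4, so 30 + 1 = 31.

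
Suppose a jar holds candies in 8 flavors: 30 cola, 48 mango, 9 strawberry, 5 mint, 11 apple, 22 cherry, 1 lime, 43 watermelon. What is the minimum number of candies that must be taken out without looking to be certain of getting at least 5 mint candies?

To avoid mint candies as long as possible, exhaust the other 7 flavors first.
The worst case draws every non-mint candy first: 30 + 48 + 9 + 11 + 22 + 1 + 43 = 164.
The next 5 draws are then forced to be mint, giving 164 + 5 = 169.

169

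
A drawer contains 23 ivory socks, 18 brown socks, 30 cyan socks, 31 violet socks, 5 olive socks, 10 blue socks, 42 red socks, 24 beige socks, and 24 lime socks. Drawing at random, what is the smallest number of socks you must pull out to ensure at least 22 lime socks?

205

To avoid lime socks as long as possible, exhaust the other 8 colors first.
The worst case draws every non-lime sock first: 23 + 18 + 30 + 31 + 5 + 10 + 42 + 24 = 183.
The next 22 draws are then forced to be lime, giving 183 + 22 = 205.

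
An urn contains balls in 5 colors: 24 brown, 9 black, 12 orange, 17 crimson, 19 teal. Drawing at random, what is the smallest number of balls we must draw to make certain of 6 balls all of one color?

26

Treat the 5 colors as pigeonholes.
The worst case takes 5 balls of each color without reaching 6 of any: 5 × 5 = 25.
The next ball must bring some color to 6, so 25 + 1 = 26.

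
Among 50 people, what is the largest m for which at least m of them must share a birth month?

5

There are 12 months of the year, which serve as the pigeonholes.
If each of the 12 months of the year held at most 4, the total would be at most 12 × 4 = 48 < 50, a contradiction.
So at least one holds ⌈50/12⌉ = 5.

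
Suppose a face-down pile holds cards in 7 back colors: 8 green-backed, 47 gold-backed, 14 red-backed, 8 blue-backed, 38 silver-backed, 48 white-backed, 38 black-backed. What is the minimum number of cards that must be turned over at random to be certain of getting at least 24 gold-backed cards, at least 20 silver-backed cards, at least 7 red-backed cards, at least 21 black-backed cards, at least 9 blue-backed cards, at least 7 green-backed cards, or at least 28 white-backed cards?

110

The worst case stops just short of every target: 6 green-backed, 23 gold-backed, 6 red-backed, 8 blue-backed, 19 silver-backed, 27 white-backed, 20 black-backed — 6 + 23 + 6 + 8 + 19 + 27 + 20 = 109 cards.
One more card must push some back color to its target, so 109 + 1 = 110.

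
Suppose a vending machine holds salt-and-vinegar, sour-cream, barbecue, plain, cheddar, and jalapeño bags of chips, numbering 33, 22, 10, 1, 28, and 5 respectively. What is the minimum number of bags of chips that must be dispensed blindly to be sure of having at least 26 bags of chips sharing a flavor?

Treat the 6 flavors as pigeonholes.
In the worst case we take at most 25 of each flavor, but all 22 sour-cream, all 10 barbecue, all 1 plain, and all 5 jalapeño (fewer than 25), giving 25 + 22 + 10 + 1 + 25 + 5 = 88.
One more bag of chips then forces some flavor to 26, so 88 + 1 = 89.

89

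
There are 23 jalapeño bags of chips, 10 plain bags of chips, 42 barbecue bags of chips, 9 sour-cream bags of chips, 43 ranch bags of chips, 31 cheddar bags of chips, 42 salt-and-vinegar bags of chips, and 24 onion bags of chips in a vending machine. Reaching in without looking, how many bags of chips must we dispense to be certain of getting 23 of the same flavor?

152

In the worst case we take at most 22 of each flavor, but all 10 plain and all 9 sour-cream (fewer than 22), giving 22 + 10 + 22 + 9 + 22 + 22 + 22 + 22 = 151.
One more bag of chips then forces some flavor to 23, so 151 + 1 = 152.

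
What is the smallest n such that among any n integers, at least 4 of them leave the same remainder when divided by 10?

There are 10 residue classes modulo 10 acting as pigeonholes.
With 10 × 3 = 30 integers we could place exactly 3 in each, with no class reaching 4.
One more forces some class to hold 4, so 30 + 1 = 31.

31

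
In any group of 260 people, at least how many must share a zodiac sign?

22

There are 12 zodiac signs, which serve as the pigeonholes.
If each of the 12 zodiac signs held at most 21, the total would be at most 12 × 21 = 252 < 260, a contradiction.
So at least one holds ⌈260/12⌉ = 22.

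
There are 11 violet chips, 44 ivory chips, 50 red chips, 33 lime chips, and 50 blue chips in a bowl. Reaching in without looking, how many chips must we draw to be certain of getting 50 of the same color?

Treat the 5 colors as pigeonholes.
In the worst case we take at most 49 of each color, but all 11 violet, all 44 ivory, and all 33 lime (fewer than 49), giving 11 + 44 + 49 + 33 + 49 = 186.
One more chip then forces some color to 50, so 186 + 1 = 187.

187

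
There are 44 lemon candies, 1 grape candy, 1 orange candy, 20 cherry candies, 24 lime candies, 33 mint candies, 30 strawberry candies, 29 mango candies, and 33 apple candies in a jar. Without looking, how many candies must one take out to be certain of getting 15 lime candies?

206

The worst case draws every non-lime candy first: 44 + 1 + 1 + 20 + 33 + 30 + 29 + 33 = 191.
The next 15 draws are then forced to be lime, giving 191 + 15 = 206.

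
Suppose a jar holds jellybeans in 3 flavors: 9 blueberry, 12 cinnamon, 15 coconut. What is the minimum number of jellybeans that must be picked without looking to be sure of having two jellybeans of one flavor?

4

The worst case takes 1 jellybean of each flavor without reaching 2 of any: 3 × 1 = 3.
The next jellybean must bring some flavor to 2, so 3 + 1 = 4.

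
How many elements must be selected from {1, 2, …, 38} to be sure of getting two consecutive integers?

20

Partition {1, …, 38} into 19 pairs: {1,2}, {3,4}, …, {37,38}.
Choosing 19 integers — say the 19 even numbers 2, 4, …, 38 — takes one from each pair and avoids the property.
Choosing 20 forces two into the same pair by pigeonhole, and those are consecutive. So 20.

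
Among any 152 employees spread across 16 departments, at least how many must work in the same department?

If each of the 16 departments held at most 9, the total would be at most 16 × 9 = 144 < 152, a contradiction.
So at least one holds ⌈152/16⌉ = 10.

10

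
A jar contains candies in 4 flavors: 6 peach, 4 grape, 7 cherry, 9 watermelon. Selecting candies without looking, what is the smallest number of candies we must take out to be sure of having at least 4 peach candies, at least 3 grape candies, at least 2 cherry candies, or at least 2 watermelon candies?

8

The worst case stops just short of every target: 3 peach, 2 grape, 1 cherry, 1 watermelon — 3 + 2 + 1 + 1 = 7 candies.
One more candy must push some flavor to its target, so 7 + 1 = 8.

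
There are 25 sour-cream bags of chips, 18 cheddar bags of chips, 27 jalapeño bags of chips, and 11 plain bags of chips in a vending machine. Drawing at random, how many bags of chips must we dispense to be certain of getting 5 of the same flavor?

17

The worst case takes 4 bags of chips of each flavor without reaching 5 of any: 4 × 4 = 16.
The next bag of chips must bring some flavor to 5, so 16 + 1 = 17.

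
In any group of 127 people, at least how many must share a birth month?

The 127 people fall into 12 months of the year.
If each of the 12 months of the year held at most 10, the total would be at most 12 × 10 = 120 < 127, a contradiction.
So at least one holds ⌈127/12⌉ = 11.

11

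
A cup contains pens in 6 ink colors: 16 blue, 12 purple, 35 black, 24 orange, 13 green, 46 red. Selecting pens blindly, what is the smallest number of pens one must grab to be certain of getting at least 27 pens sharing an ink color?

Treat the 6 ink colors as pigeonholes.
In the worst case we take at most 26 of each ink color, but all 16 blue, all 12 purple, all 24 orange, and all 13 green (fewer than 26), giving 16 + 12 + 26 + 24 + 13 + 26 = 117.
One more pen then forces some ink color to 27, so 117 + 1 = 118.

118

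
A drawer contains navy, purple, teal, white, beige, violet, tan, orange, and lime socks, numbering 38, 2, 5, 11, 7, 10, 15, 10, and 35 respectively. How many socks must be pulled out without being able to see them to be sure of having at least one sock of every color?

The hardest color to obtain is purple: we could draw every other sock first — 133 − 2 = 131 socks — without a single purple one.
The next draw must be purple, so 131 + 1 = 132.

132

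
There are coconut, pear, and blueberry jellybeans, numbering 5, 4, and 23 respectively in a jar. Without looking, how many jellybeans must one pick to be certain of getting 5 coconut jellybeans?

To avoid coconut jellybeans as long as possible, exhaust the other 2 flavors first.
The worst case draws every non-coconut jellybean first: 4 + 23 = 27.
The next 5 draws are then forced to be coconut, giving 27 + 5 = 32.

32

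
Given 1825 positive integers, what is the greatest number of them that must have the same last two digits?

There are 100 possible two-digit endings, which serve as the pigeonholes.
If each of the 100 possible two-digit endings held at most 18, the total would be at most 100 × 18 = 1800 < 1825, a contradiction.
So at least one holds ⌈1825/100⌉ = 19.

19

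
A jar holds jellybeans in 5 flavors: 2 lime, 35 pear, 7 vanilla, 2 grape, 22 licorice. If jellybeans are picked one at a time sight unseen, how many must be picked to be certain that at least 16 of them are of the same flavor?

Treat the 5 flavors as pigeonholes.
In the worst case we take at most 15 of each flavor, but all 2 lime, all 7 vanilla, and all 2 grape (fewer than 15), giving 2 + 15 + 7 + 2 + 15 = 41.
One more jellybean then forces some flavor to 16, so 41 + 1 = 42.

42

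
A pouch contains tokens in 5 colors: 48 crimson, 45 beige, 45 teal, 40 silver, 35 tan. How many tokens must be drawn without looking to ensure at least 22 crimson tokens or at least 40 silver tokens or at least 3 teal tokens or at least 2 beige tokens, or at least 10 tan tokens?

73

Each of the 5 colors has its own threshold; avoid all of them simultaneously.
The worst case stops just short of every target: 21 crimson, 1 beige, 2 teal, 39 silver, 9 tan — 21 + 1 + 2 + 39 + 9 = 72 tokens.
One more token must push some color to its target, so 72 + 1 = 73.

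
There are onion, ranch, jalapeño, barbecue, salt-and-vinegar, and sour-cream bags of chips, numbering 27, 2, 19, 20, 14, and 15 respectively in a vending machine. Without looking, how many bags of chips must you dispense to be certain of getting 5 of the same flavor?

In the worst case we take at most 4 of each flavor, but all 2 ranch (fewer than 4), giving 4 + 2 + 4 + 4 + 4 + 4 = 22.
One more bag of chips then forces some flavor to 5, so 22 + 1 = 23.

23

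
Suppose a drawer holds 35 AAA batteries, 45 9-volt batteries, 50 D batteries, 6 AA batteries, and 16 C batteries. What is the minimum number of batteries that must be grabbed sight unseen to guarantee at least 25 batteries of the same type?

95

In the worst case we take at most 24 of each type, but all 6 AA and all 16 C (fewer than 24), giving 24 + 24 + 24 + 6 + 16 = 94.
One more battery then forces some type to 25, so 94 + 1 = 95.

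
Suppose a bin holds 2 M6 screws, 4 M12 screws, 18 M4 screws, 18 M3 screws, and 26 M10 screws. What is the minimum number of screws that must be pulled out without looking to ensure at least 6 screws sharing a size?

Treat the 5 sizes as pigeonholes.
In the worst case we take at most 5 of each size, but all 2 M6 and all 4 M12 (fewer than 5), giving 2 + 4 + 5 + 5 + 5 = 21.
One more screw then forces some size to 6, so 21 + 1 = 22.

22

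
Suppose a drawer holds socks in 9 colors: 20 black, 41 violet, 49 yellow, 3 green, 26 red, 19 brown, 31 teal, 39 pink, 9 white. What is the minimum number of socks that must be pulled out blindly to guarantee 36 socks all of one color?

In the worst case we take at most 35 of each color, but all 20 black, all 3 green, all 26 red, all 19 brown, all 31 teal, and all 9 white (fewer than 35), giving 20 + 35 + 35 + 3 + 26 + 19 + 31 + 35 + 9 = 213.
One more sock then forces some color to 36, so 213 + 1 = 214.

214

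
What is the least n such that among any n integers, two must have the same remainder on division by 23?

Use the pigeonhole principle on residue classes: two integers differ by a multiple of 23 exactly when they share a remainder mod 23.
There are 23 residue classes mod 23, so 23 integers can all lie in distinct classes.
One more integer must repeat a residue, giving a difference divisible by 23. So n = 23 + 1 = 24.

24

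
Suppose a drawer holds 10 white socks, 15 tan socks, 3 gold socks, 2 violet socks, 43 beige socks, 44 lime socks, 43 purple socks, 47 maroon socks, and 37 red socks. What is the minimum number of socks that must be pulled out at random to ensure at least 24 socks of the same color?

In the worst case we take at most 23 of each color, but all 10 white, all 15 tan, all 3 gold, and all 2 violet (fewer than 23), giving 10 + 15 + 3 + 2 + 23 + 23 + 23 + 23 + 23 = 145.
One more sock then forces some color to 24, so 145 + 1 = 146.

146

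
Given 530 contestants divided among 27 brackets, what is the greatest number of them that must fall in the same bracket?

If each of the 27 brackets held at most 19, the total would be at most 27 × 19 = 513 < 530, a contradiction.
So at least one holds ⌈530/27⌉ = 20.

20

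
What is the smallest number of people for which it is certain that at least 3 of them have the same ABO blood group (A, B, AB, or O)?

9

There are 4 ABO blood groups acting as pigeonholes.
With 4 × 2 = 8 people we could place exactly 2 in each, with no class reaching 3.
One more forces some class to hold 3, so 8 + 1 = 9.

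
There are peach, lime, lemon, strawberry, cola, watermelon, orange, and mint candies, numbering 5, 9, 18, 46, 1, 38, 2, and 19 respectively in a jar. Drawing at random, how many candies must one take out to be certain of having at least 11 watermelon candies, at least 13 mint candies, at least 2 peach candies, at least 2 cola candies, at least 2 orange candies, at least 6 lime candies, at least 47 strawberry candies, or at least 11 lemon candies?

87

The worst case stops just short of every target: 1 peach, 5 lime, 10 lemon, 46 strawberry, 1 cola, 10 watermelon, 1 orange, 12 mint — 1 + 5 + 10 + 46 + 1 + 10 + 1 + 12 = 86 candies.
One more candy must push some flavor to its target, so 86 + 1 = 87.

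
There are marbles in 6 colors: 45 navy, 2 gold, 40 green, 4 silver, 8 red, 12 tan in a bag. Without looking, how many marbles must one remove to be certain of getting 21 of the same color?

67

Treat the 6 colors as pigeonholes.
In the worst case we take at most 20 of each color, but all 2 gold, all 4 silver, all 8 red, and all 12 tan (fewer than 20), giving 20 + 2 + 20 + 4 + 8 + 12 = 66.
One more marble then forces some color to 21, so 66 + 1 = 67.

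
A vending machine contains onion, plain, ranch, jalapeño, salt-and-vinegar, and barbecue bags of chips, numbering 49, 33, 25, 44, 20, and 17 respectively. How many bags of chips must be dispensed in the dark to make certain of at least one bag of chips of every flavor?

The hardest flavor to obtain is barbecue: we could draw every other bag of chips first — 188 − 17 = 171 bags of chips — without a single barbecue one.
The next draw must be barbecue, so 171 + 1 = 172.

172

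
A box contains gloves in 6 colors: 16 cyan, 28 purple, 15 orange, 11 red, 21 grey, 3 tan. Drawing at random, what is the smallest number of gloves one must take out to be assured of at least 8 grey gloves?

The worst case draws every non-grey glove first: 16 + 28 + 15 + 11 + 3 = 73.
The next 8 draws are then forced to be grey, giving 73 + 8 = 81.

81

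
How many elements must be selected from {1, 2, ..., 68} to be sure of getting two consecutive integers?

Partition {1, …, 68} into 34 pairs: {1,2}, {3,4}, …, {67,68}.
Choosing 34 integers — say the 34 even numbers 2, 4, …, 68 — takes one from each pair and avoids the property.
Choosing 35 forces two into the same pair by pigeonhole, and those are consecutive. So 35.

35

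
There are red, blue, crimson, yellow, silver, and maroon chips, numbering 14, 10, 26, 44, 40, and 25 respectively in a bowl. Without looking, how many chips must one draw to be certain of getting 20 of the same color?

Treat the 6 colors as pigeonholes.
In the worst case we take at most 19 of each color, but all 14 red and all 10 blue (fewer than 19), giving 14 + 10 + 19 + 19 + 19 + 19 = 100.
One more chip then forces some color to 20, so 100 + 1 = 101.

101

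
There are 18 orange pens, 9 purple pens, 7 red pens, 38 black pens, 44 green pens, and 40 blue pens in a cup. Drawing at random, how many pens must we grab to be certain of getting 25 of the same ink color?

In the worst case we take at most 24 of each ink color, but all 18 orange, all 9 purple, and all 7 red (fewer than 24), giving 18 + 9 + 7 + 24 + 24 + 24 = 106.
One more pen then forces some ink color to 25, so 106 + 1 = 107.

107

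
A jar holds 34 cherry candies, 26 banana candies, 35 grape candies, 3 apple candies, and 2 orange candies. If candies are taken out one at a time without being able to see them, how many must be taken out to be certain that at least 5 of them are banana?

79

To avoid banana candies as long as possible, exhaust the other 4 flavors first.
The worst case draws every non-banana candy first: 34 + 35 + 3 + 2 = 74.
The next 5 draws are then forced to be banana, giving 74 + 5 = 79.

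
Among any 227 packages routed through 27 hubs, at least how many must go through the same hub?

If each of the 27 hubs held at most 8, the total would be at most 27 × 8 = 216 < 227, a contradiction.
So at least one holds ⌈227/27⌉ = 9.

9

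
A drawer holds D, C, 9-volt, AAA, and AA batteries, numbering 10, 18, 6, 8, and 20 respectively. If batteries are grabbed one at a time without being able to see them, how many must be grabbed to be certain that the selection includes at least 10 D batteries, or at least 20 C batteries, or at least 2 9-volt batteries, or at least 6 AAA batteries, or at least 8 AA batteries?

41

The worst case stops just short of every target: 9 D, all 18 C, 1 9-volt, 5 AAA, 7 AA — 9 + 18 + 1 + 5 + 7 = 40 batteries.
One more battery must push some type to its target, so 40 + 1 = 41.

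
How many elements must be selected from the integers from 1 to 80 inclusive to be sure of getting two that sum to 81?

41

Partition {1, …, 80} into 40 pairs: {1,80}, {2,79}, …, {40,41}.
Choosing 40 integers — say the integers 1 through 40 — takes one from each pair and avoids the property.
Choosing 41 forces two into the same pair by pigeonhole, and those sum to 81. So 41.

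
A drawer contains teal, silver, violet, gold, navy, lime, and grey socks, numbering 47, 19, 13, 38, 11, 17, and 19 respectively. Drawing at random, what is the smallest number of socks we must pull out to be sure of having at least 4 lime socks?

151

To avoid lime socks as long as possible, exhaust the other 6 colors first.
The worst case draws every non-lime sock first: 47 + 19 + 13 + 38 + 11 + 19 = 147.
The next 4 draws are then forced to be lime, giving 147 + 4 = 151.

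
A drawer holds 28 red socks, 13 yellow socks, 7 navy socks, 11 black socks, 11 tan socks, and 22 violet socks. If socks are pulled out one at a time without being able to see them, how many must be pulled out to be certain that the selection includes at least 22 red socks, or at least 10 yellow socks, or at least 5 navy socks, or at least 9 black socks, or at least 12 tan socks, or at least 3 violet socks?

The worst case stops just short of every target: 21 red, 9 yellow, 4 navy, 8 black, 11 tan, 2 violet — 21 + 9 + 4 + 8 + 11 + 2 = 55 socks.
One more sock must push some color to its target, so 55 + 1 = 56.

56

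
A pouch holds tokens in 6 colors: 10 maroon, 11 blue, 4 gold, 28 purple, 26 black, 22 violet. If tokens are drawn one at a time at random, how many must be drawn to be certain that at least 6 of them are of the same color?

30

Treat the 6 colors as pigeonholes.
In the worst case we take at most 5 of each color, but all 4 gold (fewer than 5), giving 5 + 5 + 4 + 5 + 5 + 5 = 29.
One more token then forces some color to 6, so 29 + 1 = 30.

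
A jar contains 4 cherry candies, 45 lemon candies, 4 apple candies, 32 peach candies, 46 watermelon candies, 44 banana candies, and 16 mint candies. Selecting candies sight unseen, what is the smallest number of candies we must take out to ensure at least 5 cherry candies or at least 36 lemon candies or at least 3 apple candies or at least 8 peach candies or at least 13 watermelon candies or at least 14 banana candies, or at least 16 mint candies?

The worst case stops just short of every target: 4 cherry, 35 lemon, 2 apple, 7 peach, 12 watermelon, 13 banana, 15 mint — 4 + 35 + 2 + 7 + 12 + 13 + 15 = 88 candies.
One more candy must push some flavor to its target, so 88 + 1 = 89.

89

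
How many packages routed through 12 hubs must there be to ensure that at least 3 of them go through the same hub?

There are 12 hubs acting as pigeonholes.
With 12 × 2 = 24 packages we could place exactly 2 in each, with no class reaching 3.
One more forces some class to hold 3, so 24 + 1 = 25.

25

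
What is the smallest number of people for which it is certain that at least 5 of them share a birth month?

49

There are 12 months of the year acting as pigeonholes.
With 12 × 4 = 48 people we could place exactly 4 in each, with no class reaching 5.
One more forces some class to hold 5, so 48 + 1 = 49.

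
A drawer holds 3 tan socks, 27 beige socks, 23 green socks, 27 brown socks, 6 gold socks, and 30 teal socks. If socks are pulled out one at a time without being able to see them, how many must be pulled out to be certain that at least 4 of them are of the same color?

The worst case takes 3 socks of each color without reaching 4 of any: 6 × 3 = 18.
The next sock must bring some color to 4, so 18 + 1 = 19.

19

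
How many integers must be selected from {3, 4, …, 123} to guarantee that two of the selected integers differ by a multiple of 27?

28

Group the integers by remainder mod 27; there are 27 residue classes, each nonempty in this range.
Choosing one from each class (27 integers) avoids any shared remainder.
One more choice must repeat a class, so two differ by a multiple of 27. Hence 27 + 1 = 28.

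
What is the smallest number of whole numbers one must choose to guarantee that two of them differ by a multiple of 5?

Two integers differ by a multiple of 5 exactly when they share a remainder mod 5.
There are 5 residue classes mod 5, so 5 integers can all lie in distinct classes.
One more integer must repeat a residue, giving a difference divisible by 5. So n = 5 + 1 = 6.

6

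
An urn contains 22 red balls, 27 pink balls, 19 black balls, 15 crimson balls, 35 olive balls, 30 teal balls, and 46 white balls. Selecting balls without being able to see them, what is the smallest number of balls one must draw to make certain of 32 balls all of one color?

176

In the worst case we take at most 31 of each color, but all 22 red, all 27 pink, all 19 black, all 15 crimson, and all 30 teal (fewer than 31), giving 22 + 27 + 19 + 15 + 31 + 30 + 31 = 175.
One more ball then forces some color to 32, so 175 + 1 = 176.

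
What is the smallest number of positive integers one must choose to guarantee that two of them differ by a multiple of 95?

Two integers differ by a multiple of 95 exactly when they share a remainder mod 95.
There are 95 residue classes mod 95, so 95 integers can all lie in distinct classes.
One more integer must repeat a residue, giving a difference divisible by 95. So n = 95 + 1 = 96.

96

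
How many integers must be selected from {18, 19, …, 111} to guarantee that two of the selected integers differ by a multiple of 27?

28

Use the pigeonhole principle on residue classes: group the integers by remainder mod 27; there are 27 residue classes, each nonempty in this range.
Choosing one from each class (27 integers) avoids any shared remainder.
One more choice must repeat a class, so two differ by a multiple of 27. Hence 27 + 1 = 28.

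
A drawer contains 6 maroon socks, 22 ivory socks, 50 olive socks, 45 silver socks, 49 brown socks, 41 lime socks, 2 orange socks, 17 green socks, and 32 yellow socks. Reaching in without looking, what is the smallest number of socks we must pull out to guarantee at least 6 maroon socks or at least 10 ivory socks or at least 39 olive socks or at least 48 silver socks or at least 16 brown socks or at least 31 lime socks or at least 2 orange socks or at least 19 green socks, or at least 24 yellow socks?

The worst case stops just short of every target: 5 maroon, 9 ivory, 38 olive, all 45 silver, 15 brown, 30 lime, 1 orange, all 17 green, 23 yellow — 5 + 9 + 38 + 45 + 15 + 30 + 1 + 17 + 23 = 183 socks.
One more sock must push some color to its target, so 183 + 1 = 184.

184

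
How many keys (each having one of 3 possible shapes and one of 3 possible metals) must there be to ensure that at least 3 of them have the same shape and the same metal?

There are 3 × 3 = 9 (shape, metal) combinations acting as pigeonholes.
With 9 × 2 = 18 keys we could place exactly 2 in each, with no (shape, metal) pair reaching 3.
One more forces some (shape, metal) pair to hold 3, so 18 + 1 = 19.

19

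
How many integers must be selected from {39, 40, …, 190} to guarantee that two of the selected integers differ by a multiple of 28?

29

Use the pigeonhole principle on residue classes: group the integers by remainder mod 28; there are 28 residue classes, each nonempty in this range.
Choosing one from each class (28 integers) avoids any shared remainder.
One more choice must repeat a class, so two differ by a multiple of 28. Hence 28 + 1 = 29.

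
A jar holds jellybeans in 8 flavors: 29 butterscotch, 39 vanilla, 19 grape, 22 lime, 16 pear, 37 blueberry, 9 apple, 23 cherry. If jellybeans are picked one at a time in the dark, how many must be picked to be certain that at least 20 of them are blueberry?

The worst case draws every non-blueberry jellybean first: 29 + 39 + 19 + 22 + 16 + 9 + 23 = 157.
The next 20 draws are then forced to be blueberry, giving 157 + 20 = 177.

177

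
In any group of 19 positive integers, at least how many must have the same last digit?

The 19 positive integers fall into 10 possible last digits.
If each of the 10 possible last digits held at most 1, the total would be at most 10 × 1 = 10 < 19, a contradiction.
So at least one holds ⌈19/10⌉ = 2.

2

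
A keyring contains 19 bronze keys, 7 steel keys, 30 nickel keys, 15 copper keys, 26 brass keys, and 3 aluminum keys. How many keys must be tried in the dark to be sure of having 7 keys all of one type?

Treat the 6 types as pigeonholes.
In the worst case we take at most 6 of each type, but all 3 aluminum (fewer than 6), giving 6 + 6 + 6 + 6 + 6 + 3 = 33.
One more key then forces some type to 7, so 33 + 1 = 34.

34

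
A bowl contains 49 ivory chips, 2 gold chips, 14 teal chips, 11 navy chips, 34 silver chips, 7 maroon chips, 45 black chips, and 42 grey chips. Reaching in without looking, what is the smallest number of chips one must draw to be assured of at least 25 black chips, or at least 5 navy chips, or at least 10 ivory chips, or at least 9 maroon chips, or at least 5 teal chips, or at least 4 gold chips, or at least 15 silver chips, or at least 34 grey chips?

98

The worst case stops just short of every target: 9 ivory, all 2 gold, 4 teal, 4 navy, 14 silver, all 7 maroon, 24 black, 33 grey — 9 + 2 + 4 + 4 + 14 + 7 + 24 + 33 = 97 chips.
One more chip must push some color to its target, so 97 + 1 = 98.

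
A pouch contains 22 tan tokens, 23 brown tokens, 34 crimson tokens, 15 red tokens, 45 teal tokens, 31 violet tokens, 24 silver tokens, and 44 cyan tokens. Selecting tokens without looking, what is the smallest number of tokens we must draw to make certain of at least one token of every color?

224

The hardest color to obtain is red: we could draw every other token first — 238 − 15 = 223 tokens — without a single red one.
The next draw must be red, so 223 + 1 = 224.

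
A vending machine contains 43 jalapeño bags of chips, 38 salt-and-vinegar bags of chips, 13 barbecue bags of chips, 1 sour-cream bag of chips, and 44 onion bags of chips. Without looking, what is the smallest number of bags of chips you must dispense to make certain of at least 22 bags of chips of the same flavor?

78

In the worst case we take at most 21 of each flavor, but all 13 barbecue and all 1 sour-cream (fewer than 21), giving 21 + 21 + 13 + 1 + 21 = 77.
One more bag of chips then forces some flavor to 22, so 77 + 1 = 78.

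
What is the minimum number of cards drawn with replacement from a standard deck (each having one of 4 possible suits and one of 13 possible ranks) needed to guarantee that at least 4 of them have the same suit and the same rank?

157

There are 4 × 13 = 52 (suit, rank) combinations acting as pigeonholes.
With 52 × 3 = 156 cards drawn with replacement from a standard deck we could place exactly 3 in each, with no (suit, rank) pair reaching 4.
One more forces some (suit, rank) pair to hold 4, so 156 + 1 = 157.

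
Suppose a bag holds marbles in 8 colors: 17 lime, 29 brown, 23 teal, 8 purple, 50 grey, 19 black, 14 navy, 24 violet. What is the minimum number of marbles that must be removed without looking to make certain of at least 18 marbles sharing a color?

125

In the worst case we take at most 17 of each color, but all 8 purple and all 14 navy (fewer than 17), giving 17 + 17 + 17 + 8 + 17 + 17 + 14 + 17 = 124.
One more marble then forces some color to 18, so 124 + 1 = 125.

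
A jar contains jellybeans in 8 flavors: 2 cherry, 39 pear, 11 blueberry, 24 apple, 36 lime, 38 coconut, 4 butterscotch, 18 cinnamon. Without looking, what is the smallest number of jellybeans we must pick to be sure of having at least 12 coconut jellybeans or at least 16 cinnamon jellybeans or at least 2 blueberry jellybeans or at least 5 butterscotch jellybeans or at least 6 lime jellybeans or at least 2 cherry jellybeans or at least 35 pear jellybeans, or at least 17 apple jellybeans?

88

The worst case stops just short of every target: 1 cherry, 34 pear, 1 blueberry, 16 apple, 5 lime, 11 coconut, 4 butterscotch, 15 cinnamon — 1 + 34 + 1 + 16 + 5 + 11 + 4 + 15 = 87 jellybeans.
One more jellybean must push some flavor to its target, so 87 + 1 = 88.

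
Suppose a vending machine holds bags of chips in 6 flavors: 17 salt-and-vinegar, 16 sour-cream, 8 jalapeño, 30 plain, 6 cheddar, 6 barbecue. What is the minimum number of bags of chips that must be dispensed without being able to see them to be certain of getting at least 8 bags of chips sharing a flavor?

In the worst case we take at most 7 of each flavor, but all 6 cheddar and all 6 barbecue (fewer than 7), giving 7 + 7 + 7 + 7 + 6 + 6 = 40.
One more bag of chips then forces some flavor to 8, so 40 + 1 = 41.

41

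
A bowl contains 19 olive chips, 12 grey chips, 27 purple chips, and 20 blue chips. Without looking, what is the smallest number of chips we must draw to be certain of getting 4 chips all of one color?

13

The worst case takes 3 chips of each color without reaching 4 of any: 4 × 3 = 12.
The next chip must bring some color to 4, so 12 + 1 = 13.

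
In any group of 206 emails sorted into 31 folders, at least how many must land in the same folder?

7

The 206 emails fall into 31 folders.
If each of the 31 folders held at most 6, the total would be at most 31 × 6 = 186 < 206, a contradiction.
So at least one holds ⌈206/31⌉ = 7.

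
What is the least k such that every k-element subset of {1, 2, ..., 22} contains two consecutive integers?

Partition {1, …, 22} into 11 pairs: {1,2}, {3,4}, …, {21,22}.
Choosing 11 integers — say the 11 even numbers 2, 4, …, 22 — takes one from each pair and avoids the property.
Choosing 12 forces two into the same pair by pigeonhole, and those are consecutive. So 12.

12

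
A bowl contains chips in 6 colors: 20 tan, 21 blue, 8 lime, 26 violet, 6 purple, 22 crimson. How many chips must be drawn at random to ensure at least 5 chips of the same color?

The worst case takes 4 chips of each color without reaching 5 of any: 6 × 4 = 24.
The next chip must bring some color to 5, so 24 + 1 = 25.

25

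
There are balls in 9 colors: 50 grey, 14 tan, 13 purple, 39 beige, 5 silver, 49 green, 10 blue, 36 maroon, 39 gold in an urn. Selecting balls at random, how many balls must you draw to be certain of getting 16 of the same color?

In the worst case we take at most 15 of each color, but all 14 tan, all 13 purple, all 5 silver, and all 10 blue (fewer than 15), giving 15 + 14 + 13 + 15 + 5 + 15 + 10 + 15 + 15 = 117.
One more ball then forces some color to 16, so 117 + 1 = 118.

118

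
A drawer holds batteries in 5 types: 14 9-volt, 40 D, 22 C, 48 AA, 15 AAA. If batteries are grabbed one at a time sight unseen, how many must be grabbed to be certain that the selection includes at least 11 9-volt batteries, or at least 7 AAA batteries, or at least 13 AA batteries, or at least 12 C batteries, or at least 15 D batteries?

54

Each of the 5 types has its own threshold; avoid all of them simultaneously.
The worst case stops just short of every target: 10 9-volt, 14 D, 11 C, 12 AA, 6 AAA — 10 + 14 + 11 + 12 + 6 = 53 batteries.
One more battery must push some type to its target, so 53 + 1 = 54.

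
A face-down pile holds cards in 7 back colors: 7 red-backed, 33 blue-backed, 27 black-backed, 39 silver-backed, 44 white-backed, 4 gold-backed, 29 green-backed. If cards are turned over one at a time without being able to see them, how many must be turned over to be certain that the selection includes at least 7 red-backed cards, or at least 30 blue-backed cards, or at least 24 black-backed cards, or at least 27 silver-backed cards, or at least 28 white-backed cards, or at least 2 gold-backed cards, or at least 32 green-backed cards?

Each of the 7 back colors has its own threshold; avoid all of them simultaneously.
The worst case stops just short of every target: 6 red-backed, 29 blue-backed, 23 black-backed, 26 silver-backed, 27 white-backed, 1 gold-backed, all 29 green-backed — 6 + 29 + 23 + 26 + 27 + 1 + 29 = 141 cards.
One more card must push some back color to its target, so 141 + 1 = 142.

142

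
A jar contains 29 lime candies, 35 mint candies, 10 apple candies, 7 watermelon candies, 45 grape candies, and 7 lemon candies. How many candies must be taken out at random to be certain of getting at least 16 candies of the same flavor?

70

In the worst case we take at most 15 of each flavor, but all 10 apple, all 7 watermelon, and all 7 lemon (fewer than 15), giving 15 + 15 + 10 + 7 + 15 + 7 = 69.
One more candy then forces some flavor to 16, so 69 + 1 = 70.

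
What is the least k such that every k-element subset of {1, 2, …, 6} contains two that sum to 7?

Partition {1, …, 6} into 3 pairs: {1,6}, {2,5}, …, {3,4}.
Choosing 3 integers — say the integers 1 through 3 — takes one from each pair and avoids the property.
Choosing 4 forces two into the same pair by pigeonhole, and those sum to 7. So 4.

4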